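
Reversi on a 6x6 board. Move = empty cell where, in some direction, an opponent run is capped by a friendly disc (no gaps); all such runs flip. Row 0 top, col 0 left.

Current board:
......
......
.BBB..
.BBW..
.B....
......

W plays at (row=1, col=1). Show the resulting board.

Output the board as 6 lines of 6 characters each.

Place W at (1,1); scan 8 dirs for brackets.
Dir NW: first cell '.' (not opp) -> no flip
Dir N: first cell '.' (not opp) -> no flip
Dir NE: first cell '.' (not opp) -> no flip
Dir W: first cell '.' (not opp) -> no flip
Dir E: first cell '.' (not opp) -> no flip
Dir SW: first cell '.' (not opp) -> no flip
Dir S: opp run (2,1) (3,1) (4,1), next='.' -> no flip
Dir SE: opp run (2,2) capped by W -> flip
All flips: (2,2)

Answer: ......
.W....
.BWB..
.BBW..
.B....
......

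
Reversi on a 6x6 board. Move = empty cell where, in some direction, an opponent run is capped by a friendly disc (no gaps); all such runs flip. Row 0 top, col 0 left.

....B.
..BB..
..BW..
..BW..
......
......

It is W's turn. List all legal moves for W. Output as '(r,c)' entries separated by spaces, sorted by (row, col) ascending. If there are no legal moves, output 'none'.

(0,1): flips 1 -> legal
(0,2): no bracket -> illegal
(0,3): flips 1 -> legal
(0,5): no bracket -> illegal
(1,1): flips 1 -> legal
(1,4): no bracket -> illegal
(1,5): no bracket -> illegal
(2,1): flips 1 -> legal
(2,4): no bracket -> illegal
(3,1): flips 1 -> legal
(4,1): flips 1 -> legal
(4,2): no bracket -> illegal
(4,3): no bracket -> illegal

Answer: (0,1) (0,3) (1,1) (2,1) (3,1) (4,1)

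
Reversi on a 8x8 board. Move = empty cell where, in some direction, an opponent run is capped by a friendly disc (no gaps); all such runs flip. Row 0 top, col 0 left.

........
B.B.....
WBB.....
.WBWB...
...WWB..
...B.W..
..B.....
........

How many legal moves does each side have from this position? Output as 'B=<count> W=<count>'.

-- B to move --
(1,1): no bracket -> illegal
(2,3): flips 2 -> legal
(2,4): no bracket -> illegal
(3,0): flips 2 -> legal
(3,5): flips 1 -> legal
(4,0): flips 1 -> legal
(4,1): flips 1 -> legal
(4,2): flips 2 -> legal
(4,6): no bracket -> illegal
(5,2): flips 1 -> legal
(5,4): flips 2 -> legal
(5,6): no bracket -> illegal
(6,4): no bracket -> illegal
(6,5): flips 1 -> legal
(6,6): flips 3 -> legal
B mobility = 10
-- W to move --
(0,0): flips 1 -> legal
(0,1): no bracket -> illegal
(0,2): no bracket -> illegal
(0,3): no bracket -> illegal
(1,1): flips 2 -> legal
(1,3): flips 1 -> legal
(2,3): flips 2 -> legal
(2,4): flips 1 -> legal
(2,5): flips 1 -> legal
(3,0): no bracket -> illegal
(3,5): flips 2 -> legal
(3,6): no bracket -> illegal
(4,1): no bracket -> illegal
(4,2): no bracket -> illegal
(4,6): flips 1 -> legal
(5,1): no bracket -> illegal
(5,2): no bracket -> illegal
(5,4): no bracket -> illegal
(5,6): no bracket -> illegal
(6,1): no bracket -> illegal
(6,3): flips 1 -> legal
(6,4): no bracket -> illegal
(7,1): flips 2 -> legal
(7,2): no bracket -> illegal
(7,3): no bracket -> illegal
W mobility = 10

Answer: B=10 W=10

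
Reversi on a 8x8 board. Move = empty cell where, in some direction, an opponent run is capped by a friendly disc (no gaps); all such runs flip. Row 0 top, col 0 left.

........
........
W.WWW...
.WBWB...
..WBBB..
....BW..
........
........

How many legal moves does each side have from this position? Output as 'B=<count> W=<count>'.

-- B to move --
(1,0): no bracket -> illegal
(1,1): flips 2 -> legal
(1,2): flips 2 -> legal
(1,3): flips 2 -> legal
(1,4): flips 2 -> legal
(1,5): no bracket -> illegal
(2,1): no bracket -> illegal
(2,5): no bracket -> illegal
(3,0): flips 1 -> legal
(3,5): no bracket -> illegal
(4,0): no bracket -> illegal
(4,1): flips 1 -> legal
(4,6): no bracket -> illegal
(5,1): no bracket -> illegal
(5,2): flips 1 -> legal
(5,3): no bracket -> illegal
(5,6): flips 1 -> legal
(6,4): no bracket -> illegal
(6,5): flips 1 -> legal
(6,6): flips 1 -> legal
B mobility = 10
-- W to move --
(2,1): no bracket -> illegal
(2,5): no bracket -> illegal
(3,5): flips 2 -> legal
(3,6): no bracket -> illegal
(4,1): flips 1 -> legal
(4,6): flips 3 -> legal
(5,2): no bracket -> illegal
(5,3): flips 2 -> legal
(5,6): flips 2 -> legal
(6,3): no bracket -> illegal
(6,4): flips 3 -> legal
(6,5): no bracket -> illegal
W mobility = 6

Answer: B=10 W=6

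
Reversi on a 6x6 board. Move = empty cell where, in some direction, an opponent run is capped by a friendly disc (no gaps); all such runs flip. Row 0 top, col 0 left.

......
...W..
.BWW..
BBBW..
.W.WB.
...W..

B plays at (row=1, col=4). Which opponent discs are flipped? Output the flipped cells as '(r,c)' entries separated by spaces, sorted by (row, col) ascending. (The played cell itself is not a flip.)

Answer: (2,3)

Derivation:
Dir NW: first cell '.' (not opp) -> no flip
Dir N: first cell '.' (not opp) -> no flip
Dir NE: first cell '.' (not opp) -> no flip
Dir W: opp run (1,3), next='.' -> no flip
Dir E: first cell '.' (not opp) -> no flip
Dir SW: opp run (2,3) capped by B -> flip
Dir S: first cell '.' (not opp) -> no flip
Dir SE: first cell '.' (not opp) -> no flip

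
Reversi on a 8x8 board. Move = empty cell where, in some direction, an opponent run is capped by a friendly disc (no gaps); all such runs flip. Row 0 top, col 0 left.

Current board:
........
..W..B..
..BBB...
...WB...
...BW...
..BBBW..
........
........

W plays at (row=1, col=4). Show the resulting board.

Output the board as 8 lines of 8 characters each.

Answer: ........
..W.WB..
..BBW...
...WW...
...BW...
..BBBW..
........
........

Derivation:
Place W at (1,4); scan 8 dirs for brackets.
Dir NW: first cell '.' (not opp) -> no flip
Dir N: first cell '.' (not opp) -> no flip
Dir NE: first cell '.' (not opp) -> no flip
Dir W: first cell '.' (not opp) -> no flip
Dir E: opp run (1,5), next='.' -> no flip
Dir SW: opp run (2,3), next='.' -> no flip
Dir S: opp run (2,4) (3,4) capped by W -> flip
Dir SE: first cell '.' (not opp) -> no flip
All flips: (2,4) (3,4)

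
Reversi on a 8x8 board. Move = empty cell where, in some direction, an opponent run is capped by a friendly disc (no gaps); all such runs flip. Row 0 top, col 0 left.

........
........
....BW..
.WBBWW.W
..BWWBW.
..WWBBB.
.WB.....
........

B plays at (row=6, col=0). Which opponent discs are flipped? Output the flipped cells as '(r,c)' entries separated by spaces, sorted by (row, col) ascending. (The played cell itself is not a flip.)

Answer: (6,1)

Derivation:
Dir NW: edge -> no flip
Dir N: first cell '.' (not opp) -> no flip
Dir NE: first cell '.' (not opp) -> no flip
Dir W: edge -> no flip
Dir E: opp run (6,1) capped by B -> flip
Dir SW: edge -> no flip
Dir S: first cell '.' (not opp) -> no flip
Dir SE: first cell '.' (not opp) -> no flip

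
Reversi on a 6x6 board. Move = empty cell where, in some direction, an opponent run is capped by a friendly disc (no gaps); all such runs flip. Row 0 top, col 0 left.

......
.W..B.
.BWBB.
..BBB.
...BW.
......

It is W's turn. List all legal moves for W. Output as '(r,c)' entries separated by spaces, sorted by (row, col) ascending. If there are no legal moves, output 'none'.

(0,3): no bracket -> illegal
(0,4): flips 3 -> legal
(0,5): no bracket -> illegal
(1,0): no bracket -> illegal
(1,2): no bracket -> illegal
(1,3): no bracket -> illegal
(1,5): no bracket -> illegal
(2,0): flips 1 -> legal
(2,5): flips 2 -> legal
(3,0): no bracket -> illegal
(3,1): flips 1 -> legal
(3,5): no bracket -> illegal
(4,1): no bracket -> illegal
(4,2): flips 2 -> legal
(4,5): no bracket -> illegal
(5,2): no bracket -> illegal
(5,3): no bracket -> illegal
(5,4): no bracket -> illegal

Answer: (0,4) (2,0) (2,5) (3,1) (4,2)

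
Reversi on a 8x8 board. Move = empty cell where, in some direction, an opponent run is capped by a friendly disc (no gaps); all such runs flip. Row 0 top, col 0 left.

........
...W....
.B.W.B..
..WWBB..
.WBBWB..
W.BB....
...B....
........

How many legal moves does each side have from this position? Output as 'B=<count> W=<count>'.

-- B to move --
(0,2): no bracket -> illegal
(0,3): flips 3 -> legal
(0,4): no bracket -> illegal
(1,2): flips 1 -> legal
(1,4): no bracket -> illegal
(2,2): flips 1 -> legal
(2,4): flips 1 -> legal
(3,0): flips 1 -> legal
(3,1): flips 2 -> legal
(4,0): flips 1 -> legal
(5,1): no bracket -> illegal
(5,4): flips 1 -> legal
(5,5): no bracket -> illegal
(6,0): no bracket -> illegal
(6,1): no bracket -> illegal
B mobility = 8
-- W to move --
(1,0): flips 1 -> legal
(1,1): no bracket -> illegal
(1,2): no bracket -> illegal
(1,4): no bracket -> illegal
(1,5): no bracket -> illegal
(1,6): no bracket -> illegal
(2,0): no bracket -> illegal
(2,2): no bracket -> illegal
(2,4): flips 1 -> legal
(2,6): flips 1 -> legal
(3,0): no bracket -> illegal
(3,1): no bracket -> illegal
(3,6): flips 2 -> legal
(4,6): flips 1 -> legal
(5,1): flips 1 -> legal
(5,4): flips 1 -> legal
(5,5): no bracket -> illegal
(5,6): flips 2 -> legal
(6,1): no bracket -> illegal
(6,2): flips 3 -> legal
(6,4): no bracket -> illegal
(7,2): no bracket -> illegal
(7,3): flips 3 -> legal
(7,4): flips 2 -> legal
W mobility = 11

Answer: B=8 W=11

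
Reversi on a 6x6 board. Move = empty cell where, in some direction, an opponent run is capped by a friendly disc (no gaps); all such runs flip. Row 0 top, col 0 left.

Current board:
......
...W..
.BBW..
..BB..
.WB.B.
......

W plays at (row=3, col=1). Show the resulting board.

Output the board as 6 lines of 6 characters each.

Answer: ......
...W..
.BWW..
.WBB..
.WB.B.
......

Derivation:
Place W at (3,1); scan 8 dirs for brackets.
Dir NW: first cell '.' (not opp) -> no flip
Dir N: opp run (2,1), next='.' -> no flip
Dir NE: opp run (2,2) capped by W -> flip
Dir W: first cell '.' (not opp) -> no flip
Dir E: opp run (3,2) (3,3), next='.' -> no flip
Dir SW: first cell '.' (not opp) -> no flip
Dir S: first cell 'W' (not opp) -> no flip
Dir SE: opp run (4,2), next='.' -> no flip
All flips: (2,2)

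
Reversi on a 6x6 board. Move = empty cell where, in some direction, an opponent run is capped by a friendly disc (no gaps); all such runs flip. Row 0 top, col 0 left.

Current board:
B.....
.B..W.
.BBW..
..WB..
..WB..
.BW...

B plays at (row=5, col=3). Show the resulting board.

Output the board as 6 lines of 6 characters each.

Answer: B.....
.B..W.
.BBW..
..WB..
..WB..
.BBB..

Derivation:
Place B at (5,3); scan 8 dirs for brackets.
Dir NW: opp run (4,2), next='.' -> no flip
Dir N: first cell 'B' (not opp) -> no flip
Dir NE: first cell '.' (not opp) -> no flip
Dir W: opp run (5,2) capped by B -> flip
Dir E: first cell '.' (not opp) -> no flip
Dir SW: edge -> no flip
Dir S: edge -> no flip
Dir SE: edge -> no flip
All flips: (5,2)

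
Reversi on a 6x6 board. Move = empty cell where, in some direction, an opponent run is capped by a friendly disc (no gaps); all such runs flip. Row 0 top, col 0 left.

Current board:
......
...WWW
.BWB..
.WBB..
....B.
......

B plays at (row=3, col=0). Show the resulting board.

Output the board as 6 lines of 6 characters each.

Answer: ......
...WWW
.BWB..
BBBB..
....B.
......

Derivation:
Place B at (3,0); scan 8 dirs for brackets.
Dir NW: edge -> no flip
Dir N: first cell '.' (not opp) -> no flip
Dir NE: first cell 'B' (not opp) -> no flip
Dir W: edge -> no flip
Dir E: opp run (3,1) capped by B -> flip
Dir SW: edge -> no flip
Dir S: first cell '.' (not opp) -> no flip
Dir SE: first cell '.' (not opp) -> no flip
All flips: (3,1)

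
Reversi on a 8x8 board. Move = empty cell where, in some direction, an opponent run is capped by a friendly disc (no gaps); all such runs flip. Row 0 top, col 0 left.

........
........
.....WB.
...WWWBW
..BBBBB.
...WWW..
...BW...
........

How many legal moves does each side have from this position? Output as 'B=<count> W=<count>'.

-- B to move --
(1,4): flips 1 -> legal
(1,5): flips 2 -> legal
(1,6): flips 2 -> legal
(2,2): flips 1 -> legal
(2,3): flips 2 -> legal
(2,4): flips 4 -> legal
(2,7): no bracket -> illegal
(3,2): flips 3 -> legal
(4,7): no bracket -> illegal
(5,2): no bracket -> illegal
(5,6): no bracket -> illegal
(6,2): flips 1 -> legal
(6,5): flips 3 -> legal
(6,6): flips 1 -> legal
(7,3): flips 2 -> legal
(7,4): flips 2 -> legal
(7,5): flips 2 -> legal
B mobility = 13
-- W to move --
(1,5): flips 1 -> legal
(1,6): no bracket -> illegal
(1,7): flips 1 -> legal
(2,7): flips 3 -> legal
(3,1): flips 1 -> legal
(3,2): flips 1 -> legal
(4,1): no bracket -> illegal
(4,7): flips 1 -> legal
(5,1): flips 1 -> legal
(5,2): flips 1 -> legal
(5,6): flips 1 -> legal
(5,7): flips 1 -> legal
(6,2): flips 1 -> legal
(7,2): flips 1 -> legal
(7,3): flips 1 -> legal
(7,4): no bracket -> illegal
W mobility = 13

Answer: B=13 W=13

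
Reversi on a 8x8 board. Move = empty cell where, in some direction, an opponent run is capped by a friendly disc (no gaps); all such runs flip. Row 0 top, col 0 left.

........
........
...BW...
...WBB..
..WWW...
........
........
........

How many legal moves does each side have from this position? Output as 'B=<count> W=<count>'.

-- B to move --
(1,3): flips 1 -> legal
(1,4): flips 1 -> legal
(1,5): no bracket -> illegal
(2,2): no bracket -> illegal
(2,5): flips 1 -> legal
(3,1): no bracket -> illegal
(3,2): flips 1 -> legal
(4,1): no bracket -> illegal
(4,5): no bracket -> illegal
(5,1): no bracket -> illegal
(5,2): flips 1 -> legal
(5,3): flips 3 -> legal
(5,4): flips 1 -> legal
(5,5): no bracket -> illegal
B mobility = 7
-- W to move --
(1,2): no bracket -> illegal
(1,3): flips 1 -> legal
(1,4): no bracket -> illegal
(2,2): flips 1 -> legal
(2,5): flips 1 -> legal
(2,6): flips 1 -> legal
(3,2): no bracket -> illegal
(3,6): flips 2 -> legal
(4,5): no bracket -> illegal
(4,6): flips 1 -> legal
W mobility = 6

Answer: B=7 W=6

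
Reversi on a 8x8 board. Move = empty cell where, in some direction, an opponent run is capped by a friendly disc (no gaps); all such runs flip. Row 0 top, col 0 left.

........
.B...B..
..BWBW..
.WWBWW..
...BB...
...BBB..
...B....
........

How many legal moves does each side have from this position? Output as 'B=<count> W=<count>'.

Answer: B=10 W=10

Derivation:
-- B to move --
(1,2): no bracket -> illegal
(1,3): flips 1 -> legal
(1,4): no bracket -> illegal
(1,6): flips 2 -> legal
(2,0): no bracket -> illegal
(2,1): flips 1 -> legal
(2,6): flips 2 -> legal
(3,0): flips 2 -> legal
(3,6): flips 2 -> legal
(4,0): flips 1 -> legal
(4,1): no bracket -> illegal
(4,2): flips 1 -> legal
(4,5): flips 2 -> legal
(4,6): flips 1 -> legal
B mobility = 10
-- W to move --
(0,0): no bracket -> illegal
(0,1): no bracket -> illegal
(0,2): no bracket -> illegal
(0,4): no bracket -> illegal
(0,5): flips 1 -> legal
(0,6): no bracket -> illegal
(1,0): no bracket -> illegal
(1,2): flips 1 -> legal
(1,3): flips 2 -> legal
(1,4): flips 1 -> legal
(1,6): no bracket -> illegal
(2,0): no bracket -> illegal
(2,1): flips 1 -> legal
(2,6): no bracket -> illegal
(4,2): no bracket -> illegal
(4,5): no bracket -> illegal
(4,6): no bracket -> illegal
(5,2): flips 1 -> legal
(5,6): no bracket -> illegal
(6,2): flips 2 -> legal
(6,4): flips 2 -> legal
(6,5): flips 2 -> legal
(6,6): no bracket -> illegal
(7,2): no bracket -> illegal
(7,3): flips 4 -> legal
(7,4): no bracket -> illegal
W mobility = 10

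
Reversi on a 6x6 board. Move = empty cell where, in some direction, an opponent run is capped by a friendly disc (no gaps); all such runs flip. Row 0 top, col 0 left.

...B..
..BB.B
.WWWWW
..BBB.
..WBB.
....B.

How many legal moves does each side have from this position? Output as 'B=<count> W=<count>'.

Answer: B=9 W=9

Derivation:
-- B to move --
(1,0): flips 1 -> legal
(1,1): flips 1 -> legal
(1,4): flips 2 -> legal
(2,0): no bracket -> illegal
(3,0): flips 1 -> legal
(3,1): flips 1 -> legal
(3,5): flips 2 -> legal
(4,1): flips 1 -> legal
(5,1): flips 1 -> legal
(5,2): flips 1 -> legal
(5,3): no bracket -> illegal
B mobility = 9
-- W to move --
(0,1): flips 1 -> legal
(0,2): flips 2 -> legal
(0,4): flips 1 -> legal
(0,5): flips 1 -> legal
(1,1): no bracket -> illegal
(1,4): no bracket -> illegal
(3,1): no bracket -> illegal
(3,5): no bracket -> illegal
(4,1): flips 1 -> legal
(4,5): flips 3 -> legal
(5,2): flips 2 -> legal
(5,3): flips 2 -> legal
(5,5): flips 2 -> legal
W mobility = 9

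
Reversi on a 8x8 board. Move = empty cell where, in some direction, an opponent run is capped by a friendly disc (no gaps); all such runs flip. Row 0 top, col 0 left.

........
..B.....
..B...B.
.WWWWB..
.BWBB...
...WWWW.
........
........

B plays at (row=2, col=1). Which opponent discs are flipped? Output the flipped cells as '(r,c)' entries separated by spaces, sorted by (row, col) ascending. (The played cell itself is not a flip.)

Dir NW: first cell '.' (not opp) -> no flip
Dir N: first cell '.' (not opp) -> no flip
Dir NE: first cell 'B' (not opp) -> no flip
Dir W: first cell '.' (not opp) -> no flip
Dir E: first cell 'B' (not opp) -> no flip
Dir SW: first cell '.' (not opp) -> no flip
Dir S: opp run (3,1) capped by B -> flip
Dir SE: opp run (3,2) capped by B -> flip

Answer: (3,1) (3,2)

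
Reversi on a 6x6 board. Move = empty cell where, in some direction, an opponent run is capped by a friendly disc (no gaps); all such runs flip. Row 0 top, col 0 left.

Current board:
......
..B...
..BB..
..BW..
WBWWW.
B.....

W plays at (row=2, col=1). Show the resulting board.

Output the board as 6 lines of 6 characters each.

Place W at (2,1); scan 8 dirs for brackets.
Dir NW: first cell '.' (not opp) -> no flip
Dir N: first cell '.' (not opp) -> no flip
Dir NE: opp run (1,2), next='.' -> no flip
Dir W: first cell '.' (not opp) -> no flip
Dir E: opp run (2,2) (2,3), next='.' -> no flip
Dir SW: first cell '.' (not opp) -> no flip
Dir S: first cell '.' (not opp) -> no flip
Dir SE: opp run (3,2) capped by W -> flip
All flips: (3,2)

Answer: ......
..B...
.WBB..
..WW..
WBWWW.
B.....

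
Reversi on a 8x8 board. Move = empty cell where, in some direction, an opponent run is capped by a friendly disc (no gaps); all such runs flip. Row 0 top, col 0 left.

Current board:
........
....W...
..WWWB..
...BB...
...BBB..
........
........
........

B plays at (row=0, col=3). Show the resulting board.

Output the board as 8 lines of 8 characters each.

Answer: ...B....
....B...
..WWWB..
...BB...
...BBB..
........
........
........

Derivation:
Place B at (0,3); scan 8 dirs for brackets.
Dir NW: edge -> no flip
Dir N: edge -> no flip
Dir NE: edge -> no flip
Dir W: first cell '.' (not opp) -> no flip
Dir E: first cell '.' (not opp) -> no flip
Dir SW: first cell '.' (not opp) -> no flip
Dir S: first cell '.' (not opp) -> no flip
Dir SE: opp run (1,4) capped by B -> flip
All flips: (1,4)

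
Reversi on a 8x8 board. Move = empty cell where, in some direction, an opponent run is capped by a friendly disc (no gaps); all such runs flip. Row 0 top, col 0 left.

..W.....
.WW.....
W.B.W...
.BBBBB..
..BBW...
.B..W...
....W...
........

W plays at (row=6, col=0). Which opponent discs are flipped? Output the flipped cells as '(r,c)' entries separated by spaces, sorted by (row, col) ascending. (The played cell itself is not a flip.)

Dir NW: edge -> no flip
Dir N: first cell '.' (not opp) -> no flip
Dir NE: opp run (5,1) (4,2) (3,3) capped by W -> flip
Dir W: edge -> no flip
Dir E: first cell '.' (not opp) -> no flip
Dir SW: edge -> no flip
Dir S: first cell '.' (not opp) -> no flip
Dir SE: first cell '.' (not opp) -> no flip

Answer: (3,3) (4,2) (5,1)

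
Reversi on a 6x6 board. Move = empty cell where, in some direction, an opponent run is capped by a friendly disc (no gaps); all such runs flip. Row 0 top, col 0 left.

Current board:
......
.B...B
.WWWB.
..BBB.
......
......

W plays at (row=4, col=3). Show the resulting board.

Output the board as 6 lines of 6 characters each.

Place W at (4,3); scan 8 dirs for brackets.
Dir NW: opp run (3,2) capped by W -> flip
Dir N: opp run (3,3) capped by W -> flip
Dir NE: opp run (3,4), next='.' -> no flip
Dir W: first cell '.' (not opp) -> no flip
Dir E: first cell '.' (not opp) -> no flip
Dir SW: first cell '.' (not opp) -> no flip
Dir S: first cell '.' (not opp) -> no flip
Dir SE: first cell '.' (not opp) -> no flip
All flips: (3,2) (3,3)

Answer: ......
.B...B
.WWWB.
..WWB.
...W..
......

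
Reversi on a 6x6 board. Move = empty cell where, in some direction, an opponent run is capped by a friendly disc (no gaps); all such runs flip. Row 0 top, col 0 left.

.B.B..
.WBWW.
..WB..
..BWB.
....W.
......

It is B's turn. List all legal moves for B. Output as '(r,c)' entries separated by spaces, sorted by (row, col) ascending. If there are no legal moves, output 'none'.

Answer: (0,5) (1,0) (1,5) (2,1) (2,5) (4,3) (5,4)

Derivation:
(0,0): no bracket -> illegal
(0,2): no bracket -> illegal
(0,4): no bracket -> illegal
(0,5): flips 1 -> legal
(1,0): flips 1 -> legal
(1,5): flips 2 -> legal
(2,0): no bracket -> illegal
(2,1): flips 2 -> legal
(2,4): no bracket -> illegal
(2,5): flips 1 -> legal
(3,1): no bracket -> illegal
(3,5): no bracket -> illegal
(4,2): no bracket -> illegal
(4,3): flips 1 -> legal
(4,5): no bracket -> illegal
(5,3): no bracket -> illegal
(5,4): flips 1 -> legal
(5,5): no bracket -> illegal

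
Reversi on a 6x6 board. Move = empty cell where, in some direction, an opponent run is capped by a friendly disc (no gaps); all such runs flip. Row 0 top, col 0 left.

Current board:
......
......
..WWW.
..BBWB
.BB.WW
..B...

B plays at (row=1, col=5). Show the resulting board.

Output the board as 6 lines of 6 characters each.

Answer: ......
.....B
..WWB.
..BBWB
.BB.WW
..B...

Derivation:
Place B at (1,5); scan 8 dirs for brackets.
Dir NW: first cell '.' (not opp) -> no flip
Dir N: first cell '.' (not opp) -> no flip
Dir NE: edge -> no flip
Dir W: first cell '.' (not opp) -> no flip
Dir E: edge -> no flip
Dir SW: opp run (2,4) capped by B -> flip
Dir S: first cell '.' (not opp) -> no flip
Dir SE: edge -> no flip
All flips: (2,4)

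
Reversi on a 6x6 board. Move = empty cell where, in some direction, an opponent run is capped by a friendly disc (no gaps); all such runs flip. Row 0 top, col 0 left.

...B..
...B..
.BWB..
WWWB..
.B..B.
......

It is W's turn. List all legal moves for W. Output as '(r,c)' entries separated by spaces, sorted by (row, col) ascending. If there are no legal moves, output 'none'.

Answer: (0,4) (1,0) (1,1) (1,2) (1,4) (2,0) (2,4) (3,4) (5,0) (5,1) (5,2) (5,5)

Derivation:
(0,2): no bracket -> illegal
(0,4): flips 1 -> legal
(1,0): flips 1 -> legal
(1,1): flips 1 -> legal
(1,2): flips 1 -> legal
(1,4): flips 1 -> legal
(2,0): flips 1 -> legal
(2,4): flips 1 -> legal
(3,4): flips 1 -> legal
(3,5): no bracket -> illegal
(4,0): no bracket -> illegal
(4,2): no bracket -> illegal
(4,3): no bracket -> illegal
(4,5): no bracket -> illegal
(5,0): flips 1 -> legal
(5,1): flips 1 -> legal
(5,2): flips 1 -> legal
(5,3): no bracket -> illegal
(5,4): no bracket -> illegal
(5,5): flips 2 -> legal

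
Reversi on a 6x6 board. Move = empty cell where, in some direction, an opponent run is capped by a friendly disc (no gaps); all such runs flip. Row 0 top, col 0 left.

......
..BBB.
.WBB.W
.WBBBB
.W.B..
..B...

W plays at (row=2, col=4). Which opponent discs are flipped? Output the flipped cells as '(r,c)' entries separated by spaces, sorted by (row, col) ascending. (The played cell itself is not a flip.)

Answer: (2,2) (2,3)

Derivation:
Dir NW: opp run (1,3), next='.' -> no flip
Dir N: opp run (1,4), next='.' -> no flip
Dir NE: first cell '.' (not opp) -> no flip
Dir W: opp run (2,3) (2,2) capped by W -> flip
Dir E: first cell 'W' (not opp) -> no flip
Dir SW: opp run (3,3), next='.' -> no flip
Dir S: opp run (3,4), next='.' -> no flip
Dir SE: opp run (3,5), next=edge -> no flip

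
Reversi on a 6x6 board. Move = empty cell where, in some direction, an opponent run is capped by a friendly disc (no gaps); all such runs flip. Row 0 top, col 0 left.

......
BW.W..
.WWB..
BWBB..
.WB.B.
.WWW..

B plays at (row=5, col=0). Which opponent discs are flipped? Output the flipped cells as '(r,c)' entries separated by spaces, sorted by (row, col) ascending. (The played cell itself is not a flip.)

Dir NW: edge -> no flip
Dir N: first cell '.' (not opp) -> no flip
Dir NE: opp run (4,1) capped by B -> flip
Dir W: edge -> no flip
Dir E: opp run (5,1) (5,2) (5,3), next='.' -> no flip
Dir SW: edge -> no flip
Dir S: edge -> no flip
Dir SE: edge -> no flip

Answer: (4,1)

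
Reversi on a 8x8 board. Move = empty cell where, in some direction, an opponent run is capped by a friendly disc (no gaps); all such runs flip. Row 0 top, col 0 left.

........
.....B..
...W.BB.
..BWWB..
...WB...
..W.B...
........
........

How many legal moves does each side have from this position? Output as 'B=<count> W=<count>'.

-- B to move --
(1,2): no bracket -> illegal
(1,3): no bracket -> illegal
(1,4): flips 1 -> legal
(2,2): flips 1 -> legal
(2,4): flips 1 -> legal
(4,1): no bracket -> illegal
(4,2): flips 1 -> legal
(4,5): no bracket -> illegal
(5,1): no bracket -> illegal
(5,3): no bracket -> illegal
(6,1): flips 3 -> legal
(6,2): no bracket -> illegal
(6,3): no bracket -> illegal
B mobility = 5
-- W to move --
(0,4): no bracket -> illegal
(0,5): no bracket -> illegal
(0,6): no bracket -> illegal
(1,4): no bracket -> illegal
(1,6): flips 1 -> legal
(1,7): no bracket -> illegal
(2,1): flips 1 -> legal
(2,2): no bracket -> illegal
(2,4): no bracket -> illegal
(2,7): no bracket -> illegal
(3,1): flips 1 -> legal
(3,6): flips 1 -> legal
(3,7): no bracket -> illegal
(4,1): flips 1 -> legal
(4,2): no bracket -> illegal
(4,5): flips 1 -> legal
(4,6): no bracket -> illegal
(5,3): no bracket -> illegal
(5,5): flips 1 -> legal
(6,3): no bracket -> illegal
(6,4): flips 2 -> legal
(6,5): flips 1 -> legal
W mobility = 9

Answer: B=5 W=9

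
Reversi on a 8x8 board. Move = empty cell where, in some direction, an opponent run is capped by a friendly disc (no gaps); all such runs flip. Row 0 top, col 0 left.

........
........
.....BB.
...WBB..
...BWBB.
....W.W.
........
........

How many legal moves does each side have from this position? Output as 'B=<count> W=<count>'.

-- B to move --
(2,2): no bracket -> illegal
(2,3): flips 1 -> legal
(2,4): no bracket -> illegal
(3,2): flips 1 -> legal
(4,2): no bracket -> illegal
(4,7): no bracket -> illegal
(5,3): flips 1 -> legal
(5,5): no bracket -> illegal
(5,7): no bracket -> illegal
(6,3): flips 1 -> legal
(6,4): flips 2 -> legal
(6,5): flips 1 -> legal
(6,6): flips 1 -> legal
(6,7): flips 1 -> legal
B mobility = 8
-- W to move --
(1,4): no bracket -> illegal
(1,5): no bracket -> illegal
(1,6): no bracket -> illegal
(1,7): flips 2 -> legal
(2,3): flips 2 -> legal
(2,4): flips 1 -> legal
(2,7): no bracket -> illegal
(3,2): flips 1 -> legal
(3,6): flips 4 -> legal
(3,7): no bracket -> illegal
(4,2): flips 1 -> legal
(4,7): flips 2 -> legal
(5,2): no bracket -> illegal
(5,3): flips 1 -> legal
(5,5): no bracket -> illegal
(5,7): no bracket -> illegal
W mobility = 8

Answer: B=8 W=8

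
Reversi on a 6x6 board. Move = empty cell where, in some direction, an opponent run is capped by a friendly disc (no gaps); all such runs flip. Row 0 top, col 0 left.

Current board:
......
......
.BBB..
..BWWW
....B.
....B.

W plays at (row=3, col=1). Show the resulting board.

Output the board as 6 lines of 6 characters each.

Answer: ......
......
.BBB..
.WWWWW
....B.
....B.

Derivation:
Place W at (3,1); scan 8 dirs for brackets.
Dir NW: first cell '.' (not opp) -> no flip
Dir N: opp run (2,1), next='.' -> no flip
Dir NE: opp run (2,2), next='.' -> no flip
Dir W: first cell '.' (not opp) -> no flip
Dir E: opp run (3,2) capped by W -> flip
Dir SW: first cell '.' (not opp) -> no flip
Dir S: first cell '.' (not opp) -> no flip
Dir SE: first cell '.' (not opp) -> no flip
All flips: (3,2)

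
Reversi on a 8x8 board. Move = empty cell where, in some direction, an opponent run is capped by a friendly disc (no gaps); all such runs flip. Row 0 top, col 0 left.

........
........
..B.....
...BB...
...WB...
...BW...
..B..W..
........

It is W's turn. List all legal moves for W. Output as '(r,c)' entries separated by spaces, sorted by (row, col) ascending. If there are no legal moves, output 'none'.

(1,1): no bracket -> illegal
(1,2): no bracket -> illegal
(1,3): no bracket -> illegal
(2,1): no bracket -> illegal
(2,3): flips 1 -> legal
(2,4): flips 2 -> legal
(2,5): flips 1 -> legal
(3,1): no bracket -> illegal
(3,2): no bracket -> illegal
(3,5): no bracket -> illegal
(4,2): no bracket -> illegal
(4,5): flips 1 -> legal
(5,1): no bracket -> illegal
(5,2): flips 1 -> legal
(5,5): no bracket -> illegal
(6,1): no bracket -> illegal
(6,3): flips 1 -> legal
(6,4): no bracket -> illegal
(7,1): no bracket -> illegal
(7,2): no bracket -> illegal
(7,3): no bracket -> illegal

Answer: (2,3) (2,4) (2,5) (4,5) (5,2) (6,3)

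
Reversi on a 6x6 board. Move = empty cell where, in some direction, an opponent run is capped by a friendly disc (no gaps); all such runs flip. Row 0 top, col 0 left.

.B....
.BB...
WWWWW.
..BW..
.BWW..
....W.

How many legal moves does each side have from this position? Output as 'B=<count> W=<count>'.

-- B to move --
(1,0): flips 1 -> legal
(1,3): no bracket -> illegal
(1,4): flips 1 -> legal
(1,5): no bracket -> illegal
(2,5): no bracket -> illegal
(3,0): flips 1 -> legal
(3,1): flips 1 -> legal
(3,4): flips 2 -> legal
(3,5): no bracket -> illegal
(4,4): flips 4 -> legal
(4,5): no bracket -> illegal
(5,1): no bracket -> illegal
(5,2): flips 1 -> legal
(5,3): no bracket -> illegal
(5,5): no bracket -> illegal
B mobility = 7
-- W to move --
(0,0): flips 1 -> legal
(0,2): flips 2 -> legal
(0,3): flips 1 -> legal
(1,0): no bracket -> illegal
(1,3): no bracket -> illegal
(3,0): no bracket -> illegal
(3,1): flips 1 -> legal
(4,0): flips 1 -> legal
(5,0): flips 2 -> legal
(5,1): no bracket -> illegal
(5,2): no bracket -> illegal
W mobility = 6

Answer: B=7 W=6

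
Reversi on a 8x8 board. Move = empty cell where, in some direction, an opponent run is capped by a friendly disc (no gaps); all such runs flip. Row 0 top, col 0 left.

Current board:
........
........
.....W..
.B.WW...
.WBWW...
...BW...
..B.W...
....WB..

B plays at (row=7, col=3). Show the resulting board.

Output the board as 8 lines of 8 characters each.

Answer: ........
........
.....W..
.B.WW...
.WBWW...
...BW...
..B.W...
...BBB..

Derivation:
Place B at (7,3); scan 8 dirs for brackets.
Dir NW: first cell 'B' (not opp) -> no flip
Dir N: first cell '.' (not opp) -> no flip
Dir NE: opp run (6,4), next='.' -> no flip
Dir W: first cell '.' (not opp) -> no flip
Dir E: opp run (7,4) capped by B -> flip
Dir SW: edge -> no flip
Dir S: edge -> no flip
Dir SE: edge -> no flip
All flips: (7,4)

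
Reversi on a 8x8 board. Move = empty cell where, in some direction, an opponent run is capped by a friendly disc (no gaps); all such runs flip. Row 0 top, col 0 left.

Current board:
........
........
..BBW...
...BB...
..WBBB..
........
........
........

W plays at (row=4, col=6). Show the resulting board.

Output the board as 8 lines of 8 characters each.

Answer: ........
........
..BBW...
...BB...
..WWWWW.
........
........
........

Derivation:
Place W at (4,6); scan 8 dirs for brackets.
Dir NW: first cell '.' (not opp) -> no flip
Dir N: first cell '.' (not opp) -> no flip
Dir NE: first cell '.' (not opp) -> no flip
Dir W: opp run (4,5) (4,4) (4,3) capped by W -> flip
Dir E: first cell '.' (not opp) -> no flip
Dir SW: first cell '.' (not opp) -> no flip
Dir S: first cell '.' (not opp) -> no flip
Dir SE: first cell '.' (not opp) -> no flip
All flips: (4,3) (4,4) (4,5)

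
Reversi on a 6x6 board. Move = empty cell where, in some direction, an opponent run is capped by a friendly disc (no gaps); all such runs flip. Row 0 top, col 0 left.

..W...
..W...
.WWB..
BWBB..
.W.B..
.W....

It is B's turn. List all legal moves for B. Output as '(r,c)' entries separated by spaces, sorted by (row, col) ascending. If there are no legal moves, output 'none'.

(0,1): flips 1 -> legal
(0,3): flips 2 -> legal
(1,0): flips 1 -> legal
(1,1): flips 1 -> legal
(1,3): no bracket -> illegal
(2,0): flips 2 -> legal
(4,0): no bracket -> illegal
(4,2): no bracket -> illegal
(5,0): flips 1 -> legal
(5,2): flips 1 -> legal

Answer: (0,1) (0,3) (1,0) (1,1) (2,0) (5,0) (5,2)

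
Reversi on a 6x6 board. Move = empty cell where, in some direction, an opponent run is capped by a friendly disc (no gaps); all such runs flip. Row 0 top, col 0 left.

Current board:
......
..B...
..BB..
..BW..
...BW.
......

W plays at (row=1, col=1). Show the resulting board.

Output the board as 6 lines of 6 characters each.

Place W at (1,1); scan 8 dirs for brackets.
Dir NW: first cell '.' (not opp) -> no flip
Dir N: first cell '.' (not opp) -> no flip
Dir NE: first cell '.' (not opp) -> no flip
Dir W: first cell '.' (not opp) -> no flip
Dir E: opp run (1,2), next='.' -> no flip
Dir SW: first cell '.' (not opp) -> no flip
Dir S: first cell '.' (not opp) -> no flip
Dir SE: opp run (2,2) capped by W -> flip
All flips: (2,2)

Answer: ......
.WB...
..WB..
..BW..
...BW.
......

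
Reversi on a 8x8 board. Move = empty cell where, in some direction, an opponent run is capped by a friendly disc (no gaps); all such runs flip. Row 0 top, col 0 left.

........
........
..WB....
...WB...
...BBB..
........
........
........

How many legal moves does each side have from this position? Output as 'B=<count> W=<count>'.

Answer: B=3 W=5

Derivation:
-- B to move --
(1,1): flips 2 -> legal
(1,2): no bracket -> illegal
(1,3): no bracket -> illegal
(2,1): flips 1 -> legal
(2,4): no bracket -> illegal
(3,1): no bracket -> illegal
(3,2): flips 1 -> legal
(4,2): no bracket -> illegal
B mobility = 3
-- W to move --
(1,2): no bracket -> illegal
(1,3): flips 1 -> legal
(1,4): no bracket -> illegal
(2,4): flips 1 -> legal
(2,5): no bracket -> illegal
(3,2): no bracket -> illegal
(3,5): flips 1 -> legal
(3,6): no bracket -> illegal
(4,2): no bracket -> illegal
(4,6): no bracket -> illegal
(5,2): no bracket -> illegal
(5,3): flips 1 -> legal
(5,4): no bracket -> illegal
(5,5): flips 1 -> legal
(5,6): no bracket -> illegal
W mobility = 5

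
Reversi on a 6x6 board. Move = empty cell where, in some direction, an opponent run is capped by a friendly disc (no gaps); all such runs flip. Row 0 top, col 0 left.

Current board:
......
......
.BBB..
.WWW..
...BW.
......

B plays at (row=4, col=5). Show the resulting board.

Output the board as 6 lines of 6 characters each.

Place B at (4,5); scan 8 dirs for brackets.
Dir NW: first cell '.' (not opp) -> no flip
Dir N: first cell '.' (not opp) -> no flip
Dir NE: edge -> no flip
Dir W: opp run (4,4) capped by B -> flip
Dir E: edge -> no flip
Dir SW: first cell '.' (not opp) -> no flip
Dir S: first cell '.' (not opp) -> no flip
Dir SE: edge -> no flip
All flips: (4,4)

Answer: ......
......
.BBB..
.WWW..
...BBB
......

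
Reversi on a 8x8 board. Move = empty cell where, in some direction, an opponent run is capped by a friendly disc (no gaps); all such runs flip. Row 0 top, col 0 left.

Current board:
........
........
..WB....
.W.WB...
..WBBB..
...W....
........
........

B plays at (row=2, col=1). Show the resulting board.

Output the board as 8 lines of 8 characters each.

Answer: ........
........
.BBB....
.W.WB...
..WBBB..
...W....
........
........

Derivation:
Place B at (2,1); scan 8 dirs for brackets.
Dir NW: first cell '.' (not opp) -> no flip
Dir N: first cell '.' (not opp) -> no flip
Dir NE: first cell '.' (not opp) -> no flip
Dir W: first cell '.' (not opp) -> no flip
Dir E: opp run (2,2) capped by B -> flip
Dir SW: first cell '.' (not opp) -> no flip
Dir S: opp run (3,1), next='.' -> no flip
Dir SE: first cell '.' (not opp) -> no flip
All flips: (2,2)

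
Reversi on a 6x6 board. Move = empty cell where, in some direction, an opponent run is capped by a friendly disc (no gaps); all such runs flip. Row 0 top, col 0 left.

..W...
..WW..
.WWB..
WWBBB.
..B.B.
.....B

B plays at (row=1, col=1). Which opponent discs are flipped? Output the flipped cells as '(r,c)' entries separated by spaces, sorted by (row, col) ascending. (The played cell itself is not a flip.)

Answer: (2,2)

Derivation:
Dir NW: first cell '.' (not opp) -> no flip
Dir N: first cell '.' (not opp) -> no flip
Dir NE: opp run (0,2), next=edge -> no flip
Dir W: first cell '.' (not opp) -> no flip
Dir E: opp run (1,2) (1,3), next='.' -> no flip
Dir SW: first cell '.' (not opp) -> no flip
Dir S: opp run (2,1) (3,1), next='.' -> no flip
Dir SE: opp run (2,2) capped by B -> flip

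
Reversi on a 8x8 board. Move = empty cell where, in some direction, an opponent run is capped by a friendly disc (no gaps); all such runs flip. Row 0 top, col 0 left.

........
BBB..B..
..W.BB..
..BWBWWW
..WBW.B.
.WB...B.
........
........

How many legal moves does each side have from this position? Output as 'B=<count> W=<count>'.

-- B to move --
(1,3): no bracket -> illegal
(2,1): no bracket -> illegal
(2,3): flips 1 -> legal
(2,6): flips 1 -> legal
(2,7): no bracket -> illegal
(3,1): no bracket -> illegal
(4,0): no bracket -> illegal
(4,1): flips 1 -> legal
(4,5): flips 2 -> legal
(4,7): flips 1 -> legal
(5,0): flips 1 -> legal
(5,3): no bracket -> illegal
(5,4): flips 1 -> legal
(5,5): flips 3 -> legal
(6,0): flips 3 -> legal
(6,1): no bracket -> illegal
(6,2): no bracket -> illegal
B mobility = 9
-- W to move --
(0,0): flips 1 -> legal
(0,1): no bracket -> illegal
(0,2): flips 1 -> legal
(0,3): no bracket -> illegal
(0,4): no bracket -> illegal
(0,5): flips 2 -> legal
(0,6): flips 2 -> legal
(1,3): flips 1 -> legal
(1,4): flips 3 -> legal
(1,6): no bracket -> illegal
(2,0): no bracket -> illegal
(2,1): no bracket -> illegal
(2,3): no bracket -> illegal
(2,6): no bracket -> illegal
(3,1): flips 1 -> legal
(4,1): no bracket -> illegal
(4,5): no bracket -> illegal
(4,7): no bracket -> illegal
(5,3): flips 2 -> legal
(5,4): no bracket -> illegal
(5,5): flips 1 -> legal
(5,7): flips 1 -> legal
(6,1): no bracket -> illegal
(6,2): flips 1 -> legal
(6,3): no bracket -> illegal
(6,5): no bracket -> illegal
(6,6): flips 2 -> legal
(6,7): no bracket -> illegal
W mobility = 12

Answer: B=9 W=12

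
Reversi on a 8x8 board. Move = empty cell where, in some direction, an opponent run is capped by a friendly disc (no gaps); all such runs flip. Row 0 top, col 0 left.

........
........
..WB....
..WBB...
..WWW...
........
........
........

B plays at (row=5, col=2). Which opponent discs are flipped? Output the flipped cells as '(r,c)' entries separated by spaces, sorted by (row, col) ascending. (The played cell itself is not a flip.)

Dir NW: first cell '.' (not opp) -> no flip
Dir N: opp run (4,2) (3,2) (2,2), next='.' -> no flip
Dir NE: opp run (4,3) capped by B -> flip
Dir W: first cell '.' (not opp) -> no flip
Dir E: first cell '.' (not opp) -> no flip
Dir SW: first cell '.' (not opp) -> no flip
Dir S: first cell '.' (not opp) -> no flip
Dir SE: first cell '.' (not opp) -> no flip

Answer: (4,3)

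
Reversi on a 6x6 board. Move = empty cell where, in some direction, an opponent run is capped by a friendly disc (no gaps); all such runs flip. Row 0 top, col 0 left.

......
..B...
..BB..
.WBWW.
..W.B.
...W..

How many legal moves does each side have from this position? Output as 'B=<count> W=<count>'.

-- B to move --
(2,0): no bracket -> illegal
(2,1): no bracket -> illegal
(2,4): flips 1 -> legal
(2,5): no bracket -> illegal
(3,0): flips 1 -> legal
(3,5): flips 2 -> legal
(4,0): flips 1 -> legal
(4,1): no bracket -> illegal
(4,3): flips 1 -> legal
(4,5): flips 1 -> legal
(5,1): no bracket -> illegal
(5,2): flips 1 -> legal
(5,4): no bracket -> illegal
B mobility = 7
-- W to move --
(0,1): flips 2 -> legal
(0,2): flips 3 -> legal
(0,3): no bracket -> illegal
(1,1): flips 1 -> legal
(1,3): flips 2 -> legal
(1,4): no bracket -> illegal
(2,1): no bracket -> illegal
(2,4): no bracket -> illegal
(3,5): flips 1 -> legal
(4,1): no bracket -> illegal
(4,3): no bracket -> illegal
(4,5): no bracket -> illegal
(5,4): flips 1 -> legal
(5,5): flips 1 -> legal
W mobility = 7

Answer: B=7 W=7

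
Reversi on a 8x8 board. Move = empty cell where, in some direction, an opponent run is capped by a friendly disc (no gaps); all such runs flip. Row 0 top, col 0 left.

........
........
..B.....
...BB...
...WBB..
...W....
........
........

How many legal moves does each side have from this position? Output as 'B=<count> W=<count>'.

-- B to move --
(3,2): no bracket -> illegal
(4,2): flips 1 -> legal
(5,2): flips 1 -> legal
(5,4): no bracket -> illegal
(6,2): flips 1 -> legal
(6,3): flips 2 -> legal
(6,4): no bracket -> illegal
B mobility = 4
-- W to move --
(1,1): no bracket -> illegal
(1,2): no bracket -> illegal
(1,3): no bracket -> illegal
(2,1): no bracket -> illegal
(2,3): flips 1 -> legal
(2,4): no bracket -> illegal
(2,5): flips 1 -> legal
(3,1): no bracket -> illegal
(3,2): no bracket -> illegal
(3,5): flips 1 -> legal
(3,6): no bracket -> illegal
(4,2): no bracket -> illegal
(4,6): flips 2 -> legal
(5,4): no bracket -> illegal
(5,5): no bracket -> illegal
(5,6): no bracket -> illegal
W mobility = 4

Answer: B=4 W=4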